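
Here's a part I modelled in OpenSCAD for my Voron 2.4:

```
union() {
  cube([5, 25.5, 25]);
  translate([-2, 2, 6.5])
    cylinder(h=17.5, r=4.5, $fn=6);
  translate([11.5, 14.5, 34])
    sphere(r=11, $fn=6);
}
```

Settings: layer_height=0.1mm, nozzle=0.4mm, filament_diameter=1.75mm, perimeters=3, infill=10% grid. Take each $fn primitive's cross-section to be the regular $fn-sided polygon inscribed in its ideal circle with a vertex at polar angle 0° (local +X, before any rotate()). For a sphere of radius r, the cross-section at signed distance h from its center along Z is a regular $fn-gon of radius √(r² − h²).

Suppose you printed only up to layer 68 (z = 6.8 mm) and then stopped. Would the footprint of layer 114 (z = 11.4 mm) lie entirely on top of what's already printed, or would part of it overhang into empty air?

Compare the two slices. At z = 6.8: the 5×25.5 cube contributes its full rectangle (area 127.50 mm²); the cylinder at (-2, 2): section is a regular 6-gon, circumradius r=4.5 (area = (6/2)·4.500²·sin(360°/6) = 52.61 mm²); the sphere at (11.5, 14.5) is not intersected at this z (|z−center|=27.200 > r=11); Taking the union: the regions partially overlap — summed areas 180.11 mm² minus the doubly-counted overlap 9.20 mm² gives 170.91 mm² — area = 170.91 mm². At z = 11.4: the cube is present — its section is the full 5×25.5 rectangle (area 127.50 mm²); the r=4.5 cylinder at (-2, 2) gives a regular 6-gon of circumradius 4.5 (constant along its height) (area = (6/2)·4.500²·sin(360°/6) = 52.61 mm²); the sphere at (11.5, 14.5) is absent (|z−center|=22.600 > r=11); Merging all regions: the regions partially overlap — summed areas 180.11 mm² minus the doubly-counted overlap 9.20 mm² gives 170.91 mm² — area = 170.91 mm². Checking containment: the cross-section at z = 11.4 is a subset of the cross-section at z = 6.8.

entirely on top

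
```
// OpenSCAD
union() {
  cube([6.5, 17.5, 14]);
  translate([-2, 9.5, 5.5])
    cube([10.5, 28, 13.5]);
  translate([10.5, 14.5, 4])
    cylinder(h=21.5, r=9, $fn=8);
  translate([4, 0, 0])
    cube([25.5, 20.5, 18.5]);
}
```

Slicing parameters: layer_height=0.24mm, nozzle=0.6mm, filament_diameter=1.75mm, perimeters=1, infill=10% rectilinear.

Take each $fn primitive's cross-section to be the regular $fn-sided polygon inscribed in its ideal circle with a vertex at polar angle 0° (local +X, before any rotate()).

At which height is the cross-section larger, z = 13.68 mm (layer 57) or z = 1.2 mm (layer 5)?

Layer 57 (z = 13.68): the 6.5×17.5 cube contributes its full rectangle (area 113.75 mm²); the 10.5×28 cube at (-2, 9.5) contributes its full rectangle (area 294.00 mm²); the r=9 cylinder at (10.5, 14.5) contributes a regular 8-gon of circumradius 9 (area = (8/2)·9.000²·sin(360°/8) = 229.10 mm²); the cube at (4, 0) is present — its section is the full 25.5×20.5 rectangle (area 522.75 mm²); Combining (union): the regions partially overlap — summed areas 1159.60 mm² minus the doubly-counted overlap 338.45 mm² gives 821.15 mm² — area = 821.15 mm². So its area = 821.15 mm². Layer 5 (z = 1.2): the cube is present — its section is the full 6.5×17.5 rectangle (area 113.75 mm²); the cube at (-2, 9.5) is absent (z outside [5.5, 19]); the cylinder at (10.5, 14.5) is absent (z outside [4, 25.5]); the cube at (4, 0) is present — its section is the full 25.5×20.5 rectangle (area 522.75 mm²); Combining (union): the regions partially overlap — summed areas 636.50 mm² minus the doubly-counted overlap 43.75 mm² gives 592.75 mm² — area = 592.75 mm². So its area = 592.75 mm². Layer 57 is larger (821.15 vs 592.75 mm²).

layer 57 (z = 13.68 mm)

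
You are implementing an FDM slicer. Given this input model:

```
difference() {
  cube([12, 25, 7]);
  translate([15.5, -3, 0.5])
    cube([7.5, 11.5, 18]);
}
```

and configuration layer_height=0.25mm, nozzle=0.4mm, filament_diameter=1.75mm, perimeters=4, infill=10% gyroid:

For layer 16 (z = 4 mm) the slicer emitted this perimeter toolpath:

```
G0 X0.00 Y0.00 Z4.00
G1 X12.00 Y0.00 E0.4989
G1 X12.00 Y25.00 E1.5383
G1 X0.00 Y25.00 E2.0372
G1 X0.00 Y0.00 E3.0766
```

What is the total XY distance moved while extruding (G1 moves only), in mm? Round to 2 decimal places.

Sum the Euclidean lengths of each G1 segment: total = 74.00 mm.

74.00 mm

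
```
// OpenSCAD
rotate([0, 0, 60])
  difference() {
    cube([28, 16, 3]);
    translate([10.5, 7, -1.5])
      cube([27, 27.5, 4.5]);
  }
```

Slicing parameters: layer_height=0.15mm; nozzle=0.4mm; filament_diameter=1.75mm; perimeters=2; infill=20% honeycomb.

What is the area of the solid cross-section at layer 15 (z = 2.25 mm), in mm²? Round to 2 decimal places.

At z = 2.25 mm: the 28×16 cube contributes its full rectangle (area 448.00 mm²); the cube at (10.5, 7) is present — its section is the full 27×27.5 rectangle (area 742.50 mm²); After the difference (first − rest): starting from the 28×16 cube (448.00 mm²), the 27×27.5 cube at (10.5, 7) partially overlaps it — only the 157.50 mm² overlap (of its 742.50 mm²) is removed, clipping the outline — area = 290.50 mm²; (whole slice rotated 60° about Z — lengths, areas and connectivity unchanged). Overall, the cross-section is a single solid region. Net area = 290.50 mm².

290.50 mm²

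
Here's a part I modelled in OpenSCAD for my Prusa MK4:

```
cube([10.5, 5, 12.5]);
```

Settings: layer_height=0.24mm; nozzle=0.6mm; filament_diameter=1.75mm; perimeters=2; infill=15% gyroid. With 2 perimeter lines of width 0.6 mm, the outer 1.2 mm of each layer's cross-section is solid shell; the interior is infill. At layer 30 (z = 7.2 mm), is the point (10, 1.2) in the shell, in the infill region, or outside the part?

shell

At z = 7.2 mm: the cube is present — its section is the full 10.5×5 rectangle. Overall, the cross-section is a single solid region. The nearest boundary edge runs (10.50, 0.00)→(10.50, 5.00); distance from the point to it = 0.50 mm. The point is inside the cross-section, 0.50 mm from the nearest boundary — within the 1.2 mm shell band (2 × 0.6).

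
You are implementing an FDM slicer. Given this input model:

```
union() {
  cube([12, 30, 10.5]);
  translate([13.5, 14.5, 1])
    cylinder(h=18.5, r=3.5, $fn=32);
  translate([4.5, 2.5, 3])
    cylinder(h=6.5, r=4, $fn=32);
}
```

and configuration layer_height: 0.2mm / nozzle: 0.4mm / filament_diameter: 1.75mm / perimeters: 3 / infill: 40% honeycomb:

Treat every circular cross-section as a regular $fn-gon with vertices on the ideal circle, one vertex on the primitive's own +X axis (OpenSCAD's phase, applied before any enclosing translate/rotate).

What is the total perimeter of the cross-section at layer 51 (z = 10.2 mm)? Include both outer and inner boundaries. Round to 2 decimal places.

At z = 10.2 mm: the 12×30 cube contributes its full rectangle (perimeter 84.00 mm); the r=3.5 cylinder at (13.5, 14.5) contributes a regular 32-gon of circumradius 3.5 (perimeter = 2·32·3.500·sin(180°/32) = 21.96 mm); the cylinder at (4.5, 2.5) is not intersected at this z (z outside [3, 9.5]); Combining (union): the regions partially overlap (shared area 8.98 mm²), so the edge portions inside another operand are dropped and the merged outline is re-measured after clipping — boundary = 91.79 mm. Overall, the cross-section is a single solid region. Total boundary length (outer) = 91.79 mm.

91.79 mm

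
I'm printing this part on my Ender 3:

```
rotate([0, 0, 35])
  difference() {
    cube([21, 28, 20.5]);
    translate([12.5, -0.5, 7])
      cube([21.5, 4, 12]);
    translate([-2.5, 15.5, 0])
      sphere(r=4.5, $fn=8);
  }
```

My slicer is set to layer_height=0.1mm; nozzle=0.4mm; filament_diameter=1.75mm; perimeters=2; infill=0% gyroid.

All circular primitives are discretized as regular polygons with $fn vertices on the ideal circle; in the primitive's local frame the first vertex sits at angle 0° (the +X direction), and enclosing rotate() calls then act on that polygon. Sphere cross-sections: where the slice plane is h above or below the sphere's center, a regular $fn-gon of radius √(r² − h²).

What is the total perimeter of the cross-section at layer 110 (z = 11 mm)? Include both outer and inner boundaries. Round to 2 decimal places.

98.00 mm

At z = 11 mm: the cube (footprint 21×28) is included at this height (perimeter 98.00 mm); the 21.5×4 cube at (12.5, -0.5) contributes its full rectangle (perimeter 51.00 mm); the sphere at (-2.5, 15.5) is absent (|z−center|=11.000 > r=4.5); Subtracting the remaining from the first: starting from the 21×28 cube, the 21.5×4 cube at (12.5, -0.5) partially overlaps it — only the 29.75 mm² overlap (of its 86.00 mm²) is removed, clipping the outline — boundary = 98.00 mm; (rotated 35° about Z; rotation is an isometry so areas/perimeters/island counts are preserved). Overall, the cross-section is a single solid region. Total boundary length (outer) = 98.00 mm.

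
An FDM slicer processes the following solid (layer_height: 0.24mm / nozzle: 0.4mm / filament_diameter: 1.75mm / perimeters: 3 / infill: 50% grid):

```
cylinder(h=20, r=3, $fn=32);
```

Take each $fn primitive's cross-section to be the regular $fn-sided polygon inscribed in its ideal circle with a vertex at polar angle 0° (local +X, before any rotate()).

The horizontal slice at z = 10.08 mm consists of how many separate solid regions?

At z = 10.08 mm: the cylinder: section is a regular 32-gon, circumradius r=3. The result has 1 disconnected region.

1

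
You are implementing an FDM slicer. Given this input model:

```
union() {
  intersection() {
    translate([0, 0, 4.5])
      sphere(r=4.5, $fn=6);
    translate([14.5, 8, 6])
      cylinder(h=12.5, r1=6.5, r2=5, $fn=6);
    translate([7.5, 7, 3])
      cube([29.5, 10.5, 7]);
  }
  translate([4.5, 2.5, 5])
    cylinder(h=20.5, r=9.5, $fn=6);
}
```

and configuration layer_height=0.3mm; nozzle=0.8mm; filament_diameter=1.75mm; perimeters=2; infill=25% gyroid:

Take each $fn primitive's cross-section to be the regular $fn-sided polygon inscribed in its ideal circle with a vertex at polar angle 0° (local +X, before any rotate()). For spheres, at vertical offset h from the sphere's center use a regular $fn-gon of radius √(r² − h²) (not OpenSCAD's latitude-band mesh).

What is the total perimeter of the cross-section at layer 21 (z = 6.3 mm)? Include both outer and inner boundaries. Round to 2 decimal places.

57.00 mm

At z = 6.3 mm: the r=4.5 sphere slices to a regular 6-gon of circumradius 4.124 (√(r²−h²) with h=1.8 from center) (perimeter = 2·6·4.124·sin(180°/6) = 24.75 mm); the cone at (14.5, 8): at t=0.024 of its height the radius interpolates to r₁+(r₂−r₁)t = 6.464, giving a regular 6-gon of that circumradius (perimeter = 2·6·6.464·sin(180°/6) = 38.78 mm); the 29.5×10.5 cube at (7.5, 7) contributes its full rectangle (perimeter 80.00 mm); Taking the intersection: the cone at (14.5, 8) does not overlap the r=4.5 sphere (empty); the 29.5×10.5 cube at (7.5, 7) does not overlap the running intersection (empty) — nothing remains; the cylinder at (4.5, 2.5): section is a regular 6-gon, circumradius r=9.5 (perimeter = 2·6·9.500·sin(180°/6) = 57.00 mm); Merging all regions: only the r=9.5 cylinder at (4.5, 2.5) is present, so the union is just that shape — boundary = 57.00 mm. Overall, the cross-section is a single solid region. Total boundary length (outer) = 57.00 mm.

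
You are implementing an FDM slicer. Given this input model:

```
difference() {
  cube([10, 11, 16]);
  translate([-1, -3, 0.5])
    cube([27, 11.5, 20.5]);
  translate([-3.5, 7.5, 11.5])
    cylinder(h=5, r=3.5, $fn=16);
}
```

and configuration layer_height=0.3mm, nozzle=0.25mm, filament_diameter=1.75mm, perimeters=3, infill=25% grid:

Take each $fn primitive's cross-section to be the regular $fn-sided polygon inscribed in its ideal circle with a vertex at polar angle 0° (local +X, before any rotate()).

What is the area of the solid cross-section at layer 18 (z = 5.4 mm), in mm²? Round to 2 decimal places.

At z = 5.4 mm: the cube (footprint 10×11) is included at this height (area 110.00 mm²); the 27×11.5 cube at (-1, -3) contributes its full rectangle (area 310.50 mm²); the cylinder at (-3.5, 7.5) is absent (z outside [11.5, 16.5]); Subtracting the remaining from the first: starting from the 10×11 cube (110.00 mm²), the 27×11.5 cube at (-1, -3) partially overlaps it — only the 85.00 mm² overlap (of its 310.50 mm²) is removed, clipping the outline — area = 25.00 mm². Overall, the cross-section is a single solid region. Net area = 25.00 mm².

25.00 mm²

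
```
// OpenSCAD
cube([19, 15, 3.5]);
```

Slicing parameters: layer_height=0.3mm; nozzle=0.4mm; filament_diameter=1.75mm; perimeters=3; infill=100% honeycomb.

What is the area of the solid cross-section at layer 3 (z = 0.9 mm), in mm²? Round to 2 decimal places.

At z = 0.9 mm: the cube (footprint 19×15) is included at this height (area 285.00 mm²). Overall, the cross-section is a single solid region. Net area = 285.00 mm².

285.00 mm²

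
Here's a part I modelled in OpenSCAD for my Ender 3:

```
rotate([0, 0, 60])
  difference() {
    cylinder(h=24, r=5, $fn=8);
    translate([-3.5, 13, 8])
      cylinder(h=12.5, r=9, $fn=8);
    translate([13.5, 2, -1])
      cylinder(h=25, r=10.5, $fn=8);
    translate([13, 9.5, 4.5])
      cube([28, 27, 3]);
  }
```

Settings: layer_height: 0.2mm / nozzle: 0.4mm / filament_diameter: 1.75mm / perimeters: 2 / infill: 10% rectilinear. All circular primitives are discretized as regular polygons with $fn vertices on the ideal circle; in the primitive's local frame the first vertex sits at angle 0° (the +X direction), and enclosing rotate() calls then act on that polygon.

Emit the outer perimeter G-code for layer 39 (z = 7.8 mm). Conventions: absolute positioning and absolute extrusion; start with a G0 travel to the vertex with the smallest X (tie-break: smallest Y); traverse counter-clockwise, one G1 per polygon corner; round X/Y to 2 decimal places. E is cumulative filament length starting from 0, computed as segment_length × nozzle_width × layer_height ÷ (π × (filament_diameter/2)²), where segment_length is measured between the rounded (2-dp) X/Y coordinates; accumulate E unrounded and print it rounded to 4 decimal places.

G0 X-4.83 Y-1.29 Z7.80
G1 X-2.50 Y-4.33 E0.1274
G1 X1.29 Y-4.83 E0.2545
G1 X4.33 Y-2.50 E0.3819
G1 X4.83 Y1.29 E0.5091
G1 X3.43 Y3.12 E0.5857
G1 X-0.23 Y3.60 E0.7085
G1 X-1.16 Y4.81 E0.7593
G1 X-1.29 Y4.83 E0.7636
G1 X-4.33 Y2.50 E0.8910
G1 X-4.83 Y-1.29 E1.0182

At z = 7.8 mm: the cylinder: section is a regular 8-gon, circumradius r=5; the cylinder at (-3.5, 13) does not reach this height (z outside [8, 20.5]); the r=10.5 cylinder at (13.5, 2) contributes a regular 8-gon of circumradius 10.5; the cube at (13, 9.5) is absent (z outside [4.5, 7.5]); After the difference (first − rest): starting from the r=5 cylinder, the r=10.5 cylinder at (13.5, 2) partially overlaps it — only the 4.00 mm² overlap (of its 311.83 mm²) is removed, clipping the outline — 1 connected region; (whole slice rotated 60° about Z — lengths, areas and connectivity unchanged). The outline is a single polygon with 10 vertices. Extrusion per mm of travel: 0.4 × 0.2 / (π × 0.875²) = 0.033260. Accumulating E over each segment gives final E = 1.0182.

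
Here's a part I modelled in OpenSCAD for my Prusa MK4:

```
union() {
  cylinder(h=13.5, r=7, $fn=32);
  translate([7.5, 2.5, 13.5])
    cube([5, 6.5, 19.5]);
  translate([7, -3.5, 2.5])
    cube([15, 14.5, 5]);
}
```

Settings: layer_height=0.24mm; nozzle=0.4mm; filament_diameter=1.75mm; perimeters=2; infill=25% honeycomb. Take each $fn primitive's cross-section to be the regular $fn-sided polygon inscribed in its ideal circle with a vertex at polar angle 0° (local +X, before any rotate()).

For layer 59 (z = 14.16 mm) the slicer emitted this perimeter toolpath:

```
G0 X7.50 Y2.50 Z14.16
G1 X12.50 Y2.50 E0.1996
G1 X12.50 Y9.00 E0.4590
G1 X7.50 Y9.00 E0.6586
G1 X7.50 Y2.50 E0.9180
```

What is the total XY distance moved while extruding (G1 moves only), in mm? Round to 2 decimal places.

Sum the Euclidean lengths of each G1 segment: total = 23.00 mm.

23.00 mm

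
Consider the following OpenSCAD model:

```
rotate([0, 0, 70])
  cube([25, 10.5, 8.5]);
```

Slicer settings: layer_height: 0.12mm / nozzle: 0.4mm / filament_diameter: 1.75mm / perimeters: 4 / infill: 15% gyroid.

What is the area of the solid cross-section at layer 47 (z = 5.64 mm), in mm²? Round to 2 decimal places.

262.50 mm²

At z = 5.64 mm: the 25×10.5 cube contributes its full rectangle (area 262.50 mm²); (whole slice rotated 70° about Z — lengths, areas and connectivity unchanged). Overall, the cross-section is a single solid region. Net area = 262.50 mm².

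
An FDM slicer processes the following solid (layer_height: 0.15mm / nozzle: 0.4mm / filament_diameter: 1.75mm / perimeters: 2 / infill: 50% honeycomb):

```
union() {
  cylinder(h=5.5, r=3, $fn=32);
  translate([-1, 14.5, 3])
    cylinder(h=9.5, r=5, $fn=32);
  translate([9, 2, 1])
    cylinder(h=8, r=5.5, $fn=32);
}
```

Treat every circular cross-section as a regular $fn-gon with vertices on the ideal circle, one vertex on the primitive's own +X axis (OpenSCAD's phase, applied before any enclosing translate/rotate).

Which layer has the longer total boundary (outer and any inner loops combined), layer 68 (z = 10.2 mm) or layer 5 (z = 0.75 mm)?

Layer 68 (z = 10.2): the cylinder is not intersected at this z (z outside [0, 5.5]); the cylinder at (-1, 14.5): section is a regular 32-gon, circumradius r=5 (perimeter = 2·32·5.000·sin(180°/32) = 31.37 mm); the cylinder at (9, 2) does not reach this height (z outside [1, 9]); Merging all regions: only the r=5 cylinder at (-1, 14.5) is present, so the union is just that shape — boundary = 31.37 mm. So its perimeter = 31.37 mm. Layer 5 (z = 0.75): the r=3 cylinder contributes a regular 32-gon of circumradius 3 (perimeter = 2·32·3.000·sin(180°/32) = 18.82 mm); the cylinder at (-1, 14.5) is absent (z outside [3, 12.5]); the cylinder at (9, 2) is absent (z outside [1, 9]); Combining (union): only the r=3 cylinder is present, so the union is just that shape — boundary = 18.82 mm. So its perimeter = 18.82 mm. Layer 68 is larger (31.37 vs 18.82 mm).

layer 68 (z = 10.2 mm)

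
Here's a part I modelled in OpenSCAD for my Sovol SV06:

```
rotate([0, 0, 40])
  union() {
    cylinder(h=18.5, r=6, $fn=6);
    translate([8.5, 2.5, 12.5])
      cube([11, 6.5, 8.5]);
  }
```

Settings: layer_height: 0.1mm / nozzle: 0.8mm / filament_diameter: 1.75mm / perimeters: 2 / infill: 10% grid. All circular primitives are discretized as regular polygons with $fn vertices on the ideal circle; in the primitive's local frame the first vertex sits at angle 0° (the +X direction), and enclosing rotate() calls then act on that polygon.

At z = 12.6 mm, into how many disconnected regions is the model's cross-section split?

At z = 12.6 mm: the cylinder: section is a regular 6-gon, circumradius r=6; the cube at (8.5, 2.5) (footprint 11×6.5) is included at this height; Merging all regions: the 2 present regions are separate (no shared area or edge), so areas and boundary lengths simply add and each stays a separate island — 2 connected regions; (whole slice rotated 40° about Z — lengths, areas and connectivity unchanged). The result has 2 disconnected regions.

2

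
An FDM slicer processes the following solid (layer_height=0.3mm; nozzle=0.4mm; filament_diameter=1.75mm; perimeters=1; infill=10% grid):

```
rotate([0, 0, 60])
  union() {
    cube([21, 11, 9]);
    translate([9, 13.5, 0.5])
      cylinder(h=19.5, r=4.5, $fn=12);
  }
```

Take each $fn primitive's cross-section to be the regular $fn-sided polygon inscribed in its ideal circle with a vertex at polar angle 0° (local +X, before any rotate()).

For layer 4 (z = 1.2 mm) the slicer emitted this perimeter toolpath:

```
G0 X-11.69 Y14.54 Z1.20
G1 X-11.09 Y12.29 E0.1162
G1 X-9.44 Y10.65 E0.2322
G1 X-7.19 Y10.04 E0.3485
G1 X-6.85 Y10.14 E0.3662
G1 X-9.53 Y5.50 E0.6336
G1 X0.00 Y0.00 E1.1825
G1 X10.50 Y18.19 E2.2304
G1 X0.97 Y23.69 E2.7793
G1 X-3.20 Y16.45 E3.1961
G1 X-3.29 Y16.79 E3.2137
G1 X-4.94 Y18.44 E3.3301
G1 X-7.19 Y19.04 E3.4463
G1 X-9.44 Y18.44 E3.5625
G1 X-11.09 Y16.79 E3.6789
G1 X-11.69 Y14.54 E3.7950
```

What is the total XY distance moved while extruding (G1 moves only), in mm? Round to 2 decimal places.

76.07 mm

Sum the Euclidean lengths of each G1 segment: total = 76.07 mm.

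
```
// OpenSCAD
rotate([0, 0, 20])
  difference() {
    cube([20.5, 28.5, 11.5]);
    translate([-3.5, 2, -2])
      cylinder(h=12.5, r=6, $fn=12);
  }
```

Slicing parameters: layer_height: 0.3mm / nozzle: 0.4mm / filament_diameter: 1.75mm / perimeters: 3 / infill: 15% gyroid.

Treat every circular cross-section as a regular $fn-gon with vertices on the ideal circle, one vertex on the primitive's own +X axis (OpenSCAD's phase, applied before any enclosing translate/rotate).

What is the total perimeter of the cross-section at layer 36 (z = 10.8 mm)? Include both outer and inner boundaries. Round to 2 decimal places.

At z = 10.8 mm: the cube (footprint 20.5×28.5) is included at this height (perimeter 98.00 mm); the cylinder at (-3.5, 2) does not reach this height (z outside [-2, 10.5]); Subtracting the remaining from the first: none of the subtracted shapes is present at this height, so the 20.5×28.5 cube is unchanged — boundary = 98.00 mm; (rotated 20° about Z; rotation is an isometry so areas/perimeters/island counts are preserved). Overall, the cross-section is a single solid region. Total boundary length (outer) = 98.00 mm.

98.00 mm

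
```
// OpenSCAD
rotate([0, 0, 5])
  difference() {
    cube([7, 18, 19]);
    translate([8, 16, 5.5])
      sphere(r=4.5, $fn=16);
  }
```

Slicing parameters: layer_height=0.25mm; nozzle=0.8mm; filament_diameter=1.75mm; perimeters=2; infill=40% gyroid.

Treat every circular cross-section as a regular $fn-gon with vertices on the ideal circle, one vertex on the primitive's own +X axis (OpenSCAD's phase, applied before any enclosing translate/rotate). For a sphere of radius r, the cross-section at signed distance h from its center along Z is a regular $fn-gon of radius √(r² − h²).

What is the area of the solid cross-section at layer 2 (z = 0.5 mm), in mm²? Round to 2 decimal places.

At z = 0.5 mm: the cube (footprint 7×18) is included at this height (area 126.00 mm²); the sphere at (8, 16) is not intersected at this z (|z−center|=5.000 > r=4.5); Subtracting the remaining from the first: none of the subtracted shapes is present at this height, so the 7×18 cube is unchanged — area = 126.00 mm²; (rotated 5° about Z; rotation is an isometry so areas/perimeters/island counts are preserved). Overall, the cross-section is a single solid region. Net area = 126.00 mm².

126.00 mm²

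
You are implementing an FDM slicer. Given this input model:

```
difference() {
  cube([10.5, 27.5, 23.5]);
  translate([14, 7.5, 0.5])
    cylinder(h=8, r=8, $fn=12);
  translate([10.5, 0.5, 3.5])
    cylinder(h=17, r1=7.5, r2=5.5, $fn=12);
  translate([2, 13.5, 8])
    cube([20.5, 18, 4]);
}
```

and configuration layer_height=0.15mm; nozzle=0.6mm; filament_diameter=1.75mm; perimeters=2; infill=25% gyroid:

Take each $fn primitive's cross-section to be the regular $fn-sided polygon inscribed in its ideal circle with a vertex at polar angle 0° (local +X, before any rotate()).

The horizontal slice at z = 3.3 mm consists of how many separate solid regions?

At z = 3.3 mm: the cube is present — its section is the full 10.5×27.5 rectangle; the r=8 cylinder at (14, 7.5) contributes a regular 12-gon of circumradius 8; the cone at (10.5, 0.5) does not reach this height (z outside [3.5, 20.5]); the cube at (2, 13.5) is absent (z outside [8, 12]); Taking the first minus the rest: starting from the 10.5×27.5 cube, the r=8 cylinder at (14, 7.5) partially overlaps it — only the 43.28 mm² overlap (of its 192.00 mm²) is removed, clipping the outline — 1 connected region. The result has 1 disconnected region.

1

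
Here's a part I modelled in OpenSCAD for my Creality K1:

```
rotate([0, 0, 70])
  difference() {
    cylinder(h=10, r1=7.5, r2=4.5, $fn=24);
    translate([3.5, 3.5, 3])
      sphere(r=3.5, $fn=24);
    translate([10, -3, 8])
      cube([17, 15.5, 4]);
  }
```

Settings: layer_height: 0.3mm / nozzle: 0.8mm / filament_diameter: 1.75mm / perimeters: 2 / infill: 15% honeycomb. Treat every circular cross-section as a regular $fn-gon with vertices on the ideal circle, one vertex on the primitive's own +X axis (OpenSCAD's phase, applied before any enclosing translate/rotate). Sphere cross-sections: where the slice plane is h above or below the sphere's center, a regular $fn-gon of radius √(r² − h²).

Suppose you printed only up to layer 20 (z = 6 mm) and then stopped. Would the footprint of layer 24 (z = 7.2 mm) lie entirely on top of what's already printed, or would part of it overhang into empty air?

Compare the two slices. At z = 6: the cone: at t=0.600 of its height the radius interpolates to r₁+(r₂−r₁)t = 5.700, giving a regular 24-gon of that circumradius (area = (24/2)·5.700²·sin(360°/24) = 100.91 mm²); the sphere at (3.5, 3.5): section is a regular 24-gon, circumradius = √(r²−h²) = √(3.5²−3²) = 1.803 (area = (24/2)·1.803²·sin(360°/24) = 10.09 mm²); the cube at (10, -3) is not intersected at this z (z outside [8, 12]); Taking the first minus the rest: starting from the cone (100.91 mm²), the r=3.5 sphere at (3.5, 3.5) partially overlaps it — only the 7.27 mm² overlap (of its 10.09 mm²) is removed, clipping the outline — area = 93.64 mm²; (rotated 70° about Z; rotation is an isometry so areas/perimeters/island counts are preserved). At z = 7.2: the cone (r1=7.5→r2=4.5) has section circumradius 5.340 here — a regular 24-gon (area = (24/2)·5.340²·sin(360°/24) = 88.56 mm²); the sphere at (3.5, 3.5) is absent (|z−center|=4.200 > r=3.5); the cube at (10, -3) is not intersected at this z (z outside [8, 12]); Subtracting the remaining from the first: none of the subtracted shapes is present at this height, so the cone is unchanged — area = 88.56 mm²; (rotated 70° about Z; rotation is an isometry so areas/perimeters/island counts are preserved). Checking containment: at z = 7.2 the cross-section extends beyond the z = 6 cross-section by about 5.98 mm².

part overhangs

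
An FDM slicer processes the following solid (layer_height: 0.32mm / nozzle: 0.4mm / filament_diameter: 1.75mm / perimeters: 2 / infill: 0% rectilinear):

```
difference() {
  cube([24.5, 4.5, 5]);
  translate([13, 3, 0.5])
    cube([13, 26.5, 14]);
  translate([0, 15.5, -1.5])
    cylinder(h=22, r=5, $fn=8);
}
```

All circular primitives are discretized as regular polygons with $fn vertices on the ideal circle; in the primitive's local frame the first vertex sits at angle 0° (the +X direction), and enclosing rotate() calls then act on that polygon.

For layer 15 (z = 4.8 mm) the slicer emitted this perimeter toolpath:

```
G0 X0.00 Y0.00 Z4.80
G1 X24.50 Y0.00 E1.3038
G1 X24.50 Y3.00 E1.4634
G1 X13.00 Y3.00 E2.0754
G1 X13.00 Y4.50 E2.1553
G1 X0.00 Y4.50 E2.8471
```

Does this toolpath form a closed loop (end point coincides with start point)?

no

Start point (G0): (0.00, 0.00). End point (last G1): the path does not return to the start — open.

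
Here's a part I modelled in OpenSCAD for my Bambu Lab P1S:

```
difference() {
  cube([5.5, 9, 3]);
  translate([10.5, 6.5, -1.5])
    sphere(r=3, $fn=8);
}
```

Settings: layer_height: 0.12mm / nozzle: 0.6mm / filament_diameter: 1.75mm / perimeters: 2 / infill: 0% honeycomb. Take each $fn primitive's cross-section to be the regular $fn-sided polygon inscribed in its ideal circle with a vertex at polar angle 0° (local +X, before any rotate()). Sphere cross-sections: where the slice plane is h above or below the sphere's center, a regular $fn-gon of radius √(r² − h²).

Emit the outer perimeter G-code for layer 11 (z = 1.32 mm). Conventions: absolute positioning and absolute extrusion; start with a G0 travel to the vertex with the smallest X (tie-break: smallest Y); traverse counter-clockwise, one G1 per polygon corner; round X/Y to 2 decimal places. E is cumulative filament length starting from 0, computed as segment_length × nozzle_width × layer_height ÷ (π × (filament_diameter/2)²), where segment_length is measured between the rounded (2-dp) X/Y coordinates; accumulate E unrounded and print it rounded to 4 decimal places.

At z = 1.32 mm: the cube (footprint 5.5×9) is included at this height; the sphere at (10.5, 6.5): section is a regular 8-gon, circumradius = √(r²−h²) = √(3²−2.82²) = 1.024; After the difference (first − rest): starting from the 5.5×9 cube, the r=3 sphere at (10.5, 6.5) misses the remaining region (no effect) — 1 connected region. The outline is a single polygon with 4 vertices. Extrusion per mm of travel: 0.6 × 0.12 / (π × 0.875²) = 0.029934. Accumulating E over each segment gives final E = 0.8681.

G0 X0.00 Y0.00 Z1.32
G1 X5.50 Y0.00 E0.1646
G1 X5.50 Y9.00 E0.4340
G1 X0.00 Y9.00 E0.5987
G1 X0.00 Y0.00 E0.8681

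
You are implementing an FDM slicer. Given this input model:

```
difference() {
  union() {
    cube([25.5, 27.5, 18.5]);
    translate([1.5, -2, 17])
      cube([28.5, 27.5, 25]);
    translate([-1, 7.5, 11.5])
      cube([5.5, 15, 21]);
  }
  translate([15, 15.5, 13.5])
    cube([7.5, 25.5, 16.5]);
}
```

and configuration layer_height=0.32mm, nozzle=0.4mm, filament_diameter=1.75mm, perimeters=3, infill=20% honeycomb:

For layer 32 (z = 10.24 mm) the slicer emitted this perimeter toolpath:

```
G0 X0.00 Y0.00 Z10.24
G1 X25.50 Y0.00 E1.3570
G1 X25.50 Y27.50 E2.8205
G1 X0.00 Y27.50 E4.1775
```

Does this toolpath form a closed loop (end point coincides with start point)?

no

Start point (G0): (0.00, 0.00). End point (last G1): the path does not return to the start — open.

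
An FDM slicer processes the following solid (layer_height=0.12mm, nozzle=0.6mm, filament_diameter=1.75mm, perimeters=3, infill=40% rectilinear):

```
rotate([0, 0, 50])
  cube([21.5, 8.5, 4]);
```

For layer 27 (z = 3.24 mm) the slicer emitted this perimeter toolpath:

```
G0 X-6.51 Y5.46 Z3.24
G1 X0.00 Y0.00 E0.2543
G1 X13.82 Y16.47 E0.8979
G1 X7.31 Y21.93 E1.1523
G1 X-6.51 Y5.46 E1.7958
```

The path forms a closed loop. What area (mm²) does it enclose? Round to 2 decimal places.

Apply the shoelace formula to the sequence of (X, Y) vertices; enclosed area = 182.68 mm².

182.68 mm²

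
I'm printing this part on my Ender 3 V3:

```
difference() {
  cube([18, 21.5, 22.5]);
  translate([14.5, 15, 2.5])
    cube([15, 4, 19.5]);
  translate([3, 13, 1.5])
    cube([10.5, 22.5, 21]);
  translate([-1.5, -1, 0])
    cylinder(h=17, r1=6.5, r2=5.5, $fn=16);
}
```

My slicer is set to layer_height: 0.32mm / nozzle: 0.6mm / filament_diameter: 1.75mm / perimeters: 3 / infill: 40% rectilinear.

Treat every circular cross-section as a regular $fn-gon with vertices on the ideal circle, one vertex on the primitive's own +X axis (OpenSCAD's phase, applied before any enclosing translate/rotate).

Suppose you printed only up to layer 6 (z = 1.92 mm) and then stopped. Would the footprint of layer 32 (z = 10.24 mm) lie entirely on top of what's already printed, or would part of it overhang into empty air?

Compare the two slices. At z = 1.92: the cube is present — its section is the full 18×21.5 rectangle (area 387.00 mm²); the cube at (14.5, 15) is not intersected at this z (z outside [2.5, 22]); the cube at (3, 13) (footprint 10.5×22.5) is included at this height (area 236.25 mm²); the cone at (-1.5, -1) (r1=6.5→r2=5.5) has section circumradius 6.387 here — a regular 16-gon (area = (16/2)·6.387²·sin(360°/16) = 124.89 mm²); Taking the first minus the rest: starting from the 18×21.5 cube (387.00 mm²), the 10.5×22.5 cube at (3, 13) partially overlaps it — only the 89.25 mm² overlap (of its 236.25 mm²) is removed, clipping the outline; the cone at (-1.5, -1) partially overlaps it — only the 17.08 mm² overlap (of its 124.89 mm²) is removed, clipping the outline — area = 280.67 mm². At z = 10.24: the 18×21.5 cube contributes its full rectangle (area 387.00 mm²); the cube at (14.5, 15) is present — its section is the full 15×4 rectangle (area 60.00 mm²); the cube at (3, 13) is present — its section is the full 10.5×22.5 rectangle (area 236.25 mm²); the cone at (-1.5, -1) (r1=6.5→r2=5.5) has section circumradius 5.898 here — a regular 16-gon (area = (16/2)·5.898²·sin(360°/16) = 106.48 mm²); Subtracting the remaining from the first: starting from the 18×21.5 cube (387.00 mm²), the 15×4 cube at (14.5, 15) partially overlaps it — only the 14.00 mm² overlap (of its 60.00 mm²) is removed, clipping the outline; the 10.5×22.5 cube at (3, 13) partially overlaps it — only the 89.25 mm² overlap (of its 236.25 mm²) is removed, clipping the outline; the cone at (-1.5, -1) partially overlaps it — only the 13.70 mm² overlap (of its 106.48 mm²) is removed, clipping the outline — area = 270.05 mm². Checking containment: at z = 10.24 the cross-section extends beyond the z = 1.92 cross-section by about 3.38 mm².

part overhangs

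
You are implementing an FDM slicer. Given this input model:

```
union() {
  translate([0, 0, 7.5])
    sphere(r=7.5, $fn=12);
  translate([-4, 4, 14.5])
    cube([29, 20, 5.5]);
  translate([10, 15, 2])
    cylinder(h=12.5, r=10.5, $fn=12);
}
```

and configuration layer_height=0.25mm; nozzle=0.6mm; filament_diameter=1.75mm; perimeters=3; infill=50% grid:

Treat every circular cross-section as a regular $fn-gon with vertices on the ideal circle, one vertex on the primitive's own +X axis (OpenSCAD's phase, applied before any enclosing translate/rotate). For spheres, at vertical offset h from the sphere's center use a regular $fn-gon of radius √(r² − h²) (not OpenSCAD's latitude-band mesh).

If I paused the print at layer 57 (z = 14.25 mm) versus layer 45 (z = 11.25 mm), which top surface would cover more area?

Layer 57 (z = 14.25): the r=7.5 sphere contributes a regular 12-gon of circumradius √(7.5²−6.75²) = 3.269 (area = (12/2)·3.269²·sin(360°/12) = 32.06 mm²); the cube at (-4, 4) is not intersected at this z (z outside [14.5, 20]); the r=10.5 cylinder at (10, 15) contributes a regular 12-gon of circumradius 10.5 (area = (12/2)·10.500²·sin(360°/12) = 330.75 mm²); Merging all regions: the 2 present regions are separate (no shared area or edge), so areas and boundary lengths simply add and each stays a separate island — area = 362.81 mm². So its area = 362.81 mm². Layer 45 (z = 11.25): the sphere: section is a regular 12-gon, circumradius = √(r²−h²) = √(7.5²−3.75²) = 6.495 (area = (12/2)·6.495²·sin(360°/12) = 126.56 mm²); the cube at (-4, 4) is absent (z outside [14.5, 20]); the r=10.5 cylinder at (10, 15) gives a regular 12-gon of circumradius 10.5 (constant along its height) (area = (12/2)·10.500²·sin(360°/12) = 330.75 mm²); Taking the union: the 2 present regions are separate (no shared area or edge), so areas and boundary lengths simply add and each stays a separate island — area = 457.31 mm². So its area = 457.31 mm². Layer 45 is larger (457.31 vs 362.81 mm²).

layer 45 (z = 11.25 mm)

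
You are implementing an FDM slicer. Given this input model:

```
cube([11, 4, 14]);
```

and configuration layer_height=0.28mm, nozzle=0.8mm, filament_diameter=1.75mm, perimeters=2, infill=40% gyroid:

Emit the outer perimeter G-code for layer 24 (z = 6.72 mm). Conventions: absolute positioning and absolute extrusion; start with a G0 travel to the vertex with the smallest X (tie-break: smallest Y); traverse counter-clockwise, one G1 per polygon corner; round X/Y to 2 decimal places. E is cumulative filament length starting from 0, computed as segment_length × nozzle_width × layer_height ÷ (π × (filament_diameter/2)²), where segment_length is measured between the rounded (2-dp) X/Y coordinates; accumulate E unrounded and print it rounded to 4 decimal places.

At z = 6.72 mm: the cube (footprint 11×4) is included at this height. The outline is a single polygon with 4 vertices. Extrusion per mm of travel: 0.8 × 0.28 / (π × 0.875²) = 0.093128. Accumulating E over each segment gives final E = 2.7939.

G0 X0.00 Y0.00 Z6.72
G1 X11.00 Y0.00 E1.0244
G1 X11.00 Y4.00 E1.3969
G1 X0.00 Y4.00 E2.4213
G1 X0.00 Y0.00 E2.7939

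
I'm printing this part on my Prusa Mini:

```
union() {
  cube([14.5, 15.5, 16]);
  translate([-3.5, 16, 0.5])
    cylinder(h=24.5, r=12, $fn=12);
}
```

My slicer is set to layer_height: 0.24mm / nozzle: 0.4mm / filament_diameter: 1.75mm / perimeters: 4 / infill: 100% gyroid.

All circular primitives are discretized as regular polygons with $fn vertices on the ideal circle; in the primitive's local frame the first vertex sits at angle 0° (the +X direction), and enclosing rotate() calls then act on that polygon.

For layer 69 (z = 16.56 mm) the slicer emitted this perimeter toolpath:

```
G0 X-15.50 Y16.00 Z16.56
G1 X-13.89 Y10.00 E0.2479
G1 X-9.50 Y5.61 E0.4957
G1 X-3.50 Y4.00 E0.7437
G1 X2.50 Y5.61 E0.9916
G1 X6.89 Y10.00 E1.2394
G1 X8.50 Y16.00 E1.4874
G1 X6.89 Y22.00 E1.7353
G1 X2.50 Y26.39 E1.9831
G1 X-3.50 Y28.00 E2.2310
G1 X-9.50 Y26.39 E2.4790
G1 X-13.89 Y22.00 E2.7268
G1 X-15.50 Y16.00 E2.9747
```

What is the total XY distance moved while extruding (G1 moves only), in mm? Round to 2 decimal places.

74.53 mm

Sum the Euclidean lengths of each G1 segment: total = 74.53 mm.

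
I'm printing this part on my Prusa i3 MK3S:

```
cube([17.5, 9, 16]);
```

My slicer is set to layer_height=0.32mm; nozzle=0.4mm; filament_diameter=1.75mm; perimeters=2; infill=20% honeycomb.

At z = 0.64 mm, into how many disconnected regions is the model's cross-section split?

At z = 0.64 mm: the cube (footprint 17.5×9) is included at this height. The result has 1 disconnected region.

1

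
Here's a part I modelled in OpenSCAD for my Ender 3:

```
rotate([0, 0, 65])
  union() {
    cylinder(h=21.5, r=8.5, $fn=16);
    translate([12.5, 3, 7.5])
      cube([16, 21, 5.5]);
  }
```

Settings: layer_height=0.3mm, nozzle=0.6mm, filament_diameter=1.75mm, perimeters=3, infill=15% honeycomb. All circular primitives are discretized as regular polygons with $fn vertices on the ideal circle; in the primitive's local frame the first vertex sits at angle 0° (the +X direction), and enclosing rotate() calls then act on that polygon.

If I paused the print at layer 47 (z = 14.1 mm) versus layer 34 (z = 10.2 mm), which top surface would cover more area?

Layer 47 (z = 14.1): the r=8.5 cylinder gives a regular 16-gon of circumradius 8.5 (constant along its height) (area = (16/2)·8.500²·sin(360°/16) = 221.19 mm²); the cube at (12.5, 3) is absent (z outside [7.5, 13]); Combining (union): only the r=8.5 cylinder is present, so the union is just that shape — area = 221.19 mm²; (rotated 65° about Z; rotation is an isometry so areas/perimeters/island counts are preserved). So its area = 221.19 mm². Layer 34 (z = 10.2): the r=8.5 cylinder contributes a regular 16-gon of circumradius 8.5 (area = (16/2)·8.500²·sin(360°/16) = 221.19 mm²); the cube at (12.5, 3) (footprint 16×21) is included at this height (area 336.00 mm²); Merging all regions: the 2 present regions are separate (no shared area or edge), so areas and boundary lengths simply add and each stays a separate island — area = 557.19 mm²; (rotated 65° about Z; rotation is an isometry so areas/perimeters/island counts are preserved). So its area = 557.19 mm². Layer 34 is larger (557.19 vs 221.19 mm²).

layer 34 (z = 10.2 mm)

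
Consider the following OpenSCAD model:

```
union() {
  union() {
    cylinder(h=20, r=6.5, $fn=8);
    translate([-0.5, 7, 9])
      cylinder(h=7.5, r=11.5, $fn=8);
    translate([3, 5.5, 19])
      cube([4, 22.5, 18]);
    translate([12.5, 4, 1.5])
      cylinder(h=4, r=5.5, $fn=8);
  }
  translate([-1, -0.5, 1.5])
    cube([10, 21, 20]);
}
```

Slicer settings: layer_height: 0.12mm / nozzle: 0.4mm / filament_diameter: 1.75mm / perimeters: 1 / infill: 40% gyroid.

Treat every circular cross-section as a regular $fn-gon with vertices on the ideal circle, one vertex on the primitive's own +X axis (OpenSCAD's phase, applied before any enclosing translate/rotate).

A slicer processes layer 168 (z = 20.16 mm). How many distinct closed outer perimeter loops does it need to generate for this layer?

1

At z = 20.16 mm: the cylinder is absent (z outside [0, 20]); the cylinder at (-0.5, 7) is not intersected at this z (z outside [9, 16.5]); the cube at (3, 5.5) (footprint 4×22.5) is included at this height; the cylinder at (12.5, 4) does not reach this height (z outside [1.5, 5.5]); Taking the union: only the 4×22.5 cube at (3, 5.5) is present, so the union is just that shape — 1 connected region; the cube at (-1, -0.5) is present — its section is the full 10×21 rectangle; Taking the union: the regions partially overlap (shared area 60.00 mm²), so overlapping operands fuse into one piece — 1 connected region. The result has 1 disconnected region.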